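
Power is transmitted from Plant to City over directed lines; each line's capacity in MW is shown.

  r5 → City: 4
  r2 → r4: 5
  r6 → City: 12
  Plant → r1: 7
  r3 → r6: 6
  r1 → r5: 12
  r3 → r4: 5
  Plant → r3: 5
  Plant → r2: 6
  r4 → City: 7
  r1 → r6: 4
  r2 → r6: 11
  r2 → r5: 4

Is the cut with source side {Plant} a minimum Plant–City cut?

Given cut capacity: 7 + 6 + 5 = 18.
Augment Plant→r1→r5→City: bottleneck 4, flow now 4.
Augment Plant→r1→r6→City: bottleneck 3, flow now 7.
Augment Plant→r2→r4→City: bottleneck 5, flow now 12.
Augment Plant→r2→r6→City: bottleneck 1, flow now 13.
Augment Plant→r3→r4→City: bottleneck 2, flow now 15.
Augment Plant→r3→r6→City: bottleneck 3, flow now 18.
No augmenting path remains; maximum flow = 18.
Cut capacity 18 equals the max flow, so it is a minimum cut.

Yes — it is a minimum cut (capacity 18).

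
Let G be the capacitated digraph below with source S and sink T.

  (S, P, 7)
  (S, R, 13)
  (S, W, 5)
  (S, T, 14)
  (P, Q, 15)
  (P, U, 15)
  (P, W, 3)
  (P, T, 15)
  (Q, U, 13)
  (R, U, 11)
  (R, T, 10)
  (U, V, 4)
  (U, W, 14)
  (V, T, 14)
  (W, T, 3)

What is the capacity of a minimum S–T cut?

Augment S→T: bottleneck 14, flow now 14.
Augment S→P→T: bottleneck 7, flow now 21.
Augment S→R→T: bottleneck 10, flow now 31.
Augment S→W→T: bottleneck 3, flow now 34.
Augment S→R→U→V→T: bottleneck 3, flow now 37.
No augmenting path remains; maximum flow = 37.
By max-flow min-cut, the minimum cut capacity equals the max flow.
In the residual graph, reachable from S: {S, W}.
Min-cut edges: S→P (7), S→R (13), S→T (14), W→T (3); capacity 7 + 13 + 14 + 3 = 37.

37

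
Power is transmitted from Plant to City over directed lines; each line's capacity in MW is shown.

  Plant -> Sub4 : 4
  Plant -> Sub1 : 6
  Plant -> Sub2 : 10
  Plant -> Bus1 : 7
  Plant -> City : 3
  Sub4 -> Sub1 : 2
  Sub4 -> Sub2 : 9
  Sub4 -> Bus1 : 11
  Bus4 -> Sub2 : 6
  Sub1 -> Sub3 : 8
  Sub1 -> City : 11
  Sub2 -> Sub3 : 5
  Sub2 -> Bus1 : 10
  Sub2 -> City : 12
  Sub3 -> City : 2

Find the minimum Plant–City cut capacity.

Augment Plant→City: bottleneck 3, flow now 3.
Augment Plant→Sub1→City: bottleneck 6, flow now 9.
Augment Plant→Sub2→City: bottleneck 10, flow now 19.
Augment Plant→Sub4→Sub1→City: bottleneck 2, flow now 21.
Augment Plant→Sub4→Sub2→City: bottleneck 2, flow now 23.
No augmenting path remains; maximum flow = 23.
By max-flow min-cut, the minimum cut capacity equals the max flow.
In the residual graph, reachable from Plant: {Plant, Bus1}.
Min-cut edges: Plant→Sub4 (4), Plant→Sub1 (6), Plant→Sub2 (10), Plant→City (3); capacity 4 + 6 + 10 + 3 = 23.

23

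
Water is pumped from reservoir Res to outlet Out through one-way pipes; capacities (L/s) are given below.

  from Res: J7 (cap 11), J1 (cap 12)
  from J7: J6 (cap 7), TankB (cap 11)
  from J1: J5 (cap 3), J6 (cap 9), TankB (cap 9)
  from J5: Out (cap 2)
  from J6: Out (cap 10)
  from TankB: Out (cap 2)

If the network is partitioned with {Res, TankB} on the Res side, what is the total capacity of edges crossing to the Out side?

25

Edges leaving {Res, TankB}: Res→J7 (11), Res→J1 (12), TankB→Out (2).
Cut capacity = 11 + 12 + 2 = 25.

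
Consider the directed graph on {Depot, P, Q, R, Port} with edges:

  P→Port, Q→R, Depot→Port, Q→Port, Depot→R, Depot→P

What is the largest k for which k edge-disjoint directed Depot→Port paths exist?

2

Assign every edge capacity 1; by Menger, the answer equals the max flow.
Path Depot→Port (+1); total 1.
Path Depot→P→Port (+1); total 2.
No residual Depot→Port path; max flow = 2.
Certifying cut of size 2: {Depot→P, Depot→Port}.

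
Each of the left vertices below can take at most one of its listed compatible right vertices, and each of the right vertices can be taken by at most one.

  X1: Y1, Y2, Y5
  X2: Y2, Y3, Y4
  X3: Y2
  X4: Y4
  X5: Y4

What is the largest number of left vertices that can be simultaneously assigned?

4

Unit-capacity flow: source→left, listed edges, right→sink; max matching = max flow.
Augmenting path X1→Y1 (+1); matched 1.
Augmenting path X2→Y2 (+1); matched 2.
Augmenting path X4→Y4 (+1); matched 3.
Augmenting path X3→Y2→X2→Y3 (+1); matched 4.
No augmenting path remains; maximum matching = 4.
König certificate: {X1, X2, X3, Y4} is a vertex cover of size 4 (every listed pair touches it), so no matching can be larger.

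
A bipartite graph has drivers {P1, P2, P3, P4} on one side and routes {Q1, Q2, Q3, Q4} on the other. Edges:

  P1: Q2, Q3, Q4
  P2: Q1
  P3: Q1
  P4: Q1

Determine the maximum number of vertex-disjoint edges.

2

Unit-capacity flow: source→left, listed edges, right→sink; max matching = max flow.
Augmenting path P1→Q2 (+1); matched 1.
Augmenting path P2→Q1 (+1); matched 2.
No augmenting path remains; maximum matching = 2.
König certificate: {P1, Q1} is a vertex cover of size 2 (every listed pair touches it), so no matching can be larger.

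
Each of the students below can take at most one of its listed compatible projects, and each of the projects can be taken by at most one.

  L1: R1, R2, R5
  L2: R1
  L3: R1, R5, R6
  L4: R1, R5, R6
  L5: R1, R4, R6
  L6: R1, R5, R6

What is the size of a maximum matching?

Unit-capacity flow: source→left, listed edges, right→sink; max matching = max flow.
Augmenting path L1→R1 (+1); matched 1.
Augmenting path L3→R5 (+1); matched 2.
Augmenting path L4→R6 (+1); matched 3.
Augmenting path L5→R4 (+1); matched 4.
Augmenting path L2→R1→L1→R2 (+1); matched 5.
No augmenting path remains; maximum matching = 5.
König certificate: {L1, L5, R1, R5, R6} is a vertex cover of size 5 (every listed pair touches it), so no matching can be larger.

5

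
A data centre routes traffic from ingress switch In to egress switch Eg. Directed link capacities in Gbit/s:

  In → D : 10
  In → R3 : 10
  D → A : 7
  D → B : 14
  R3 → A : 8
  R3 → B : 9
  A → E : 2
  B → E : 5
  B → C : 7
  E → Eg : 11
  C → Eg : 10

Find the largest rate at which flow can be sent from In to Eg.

14

Augment In→D→A→E→Eg: bottleneck 2, flow now 2.
Augment In→D→B→E→Eg: bottleneck 5, flow now 7.
Augment In→D→B→C→Eg: bottleneck 3, flow now 10.
Augment In→R3→B→C→Eg: bottleneck 4, flow now 14.
No augmenting path remains; maximum flow = 14.
In the residual graph, reachable from In: {In, D, R3, A, B}.
Min-cut edges: A→E (2), B→E (5), B→C (7); capacity 2 + 5 + 7 = 14.
This cut is saturated, so no flow can exceed 14.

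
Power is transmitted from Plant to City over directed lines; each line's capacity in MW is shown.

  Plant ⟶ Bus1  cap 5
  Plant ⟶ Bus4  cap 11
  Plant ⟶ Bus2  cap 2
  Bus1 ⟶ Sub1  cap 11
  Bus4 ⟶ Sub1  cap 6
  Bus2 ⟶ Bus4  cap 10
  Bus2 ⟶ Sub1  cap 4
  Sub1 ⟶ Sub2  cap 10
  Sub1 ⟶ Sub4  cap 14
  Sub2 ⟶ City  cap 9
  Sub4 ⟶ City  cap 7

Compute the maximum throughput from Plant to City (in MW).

13

Augment Plant→Bus1→Sub1→Sub2→City: bottleneck 5, flow now 5.
Augment Plant→Bus4→Sub1→Sub2→City: bottleneck 4, flow now 9.
Augment Plant→Bus4→Sub1→Sub4→City: bottleneck 2, flow now 11.
Augment Plant→Bus2→Sub1→Sub4→City: bottleneck 2, flow now 13.
No augmenting path remains; maximum flow = 13.
In the residual graph, reachable from Plant: {Plant, Bus4}.
Min-cut edges: Plant→Bus1 (5), Plant→Bus2 (2), Bus4→Sub1 (6); capacity 5 + 2 + 6 = 13.
This cut is saturated, so no flow can exceed 13.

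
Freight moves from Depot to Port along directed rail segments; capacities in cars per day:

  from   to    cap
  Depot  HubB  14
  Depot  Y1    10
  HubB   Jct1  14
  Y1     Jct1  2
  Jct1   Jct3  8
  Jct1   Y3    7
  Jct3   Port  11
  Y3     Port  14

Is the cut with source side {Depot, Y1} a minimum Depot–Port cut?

Given cut capacity: 14 + 2 = 16.
Augment Depot→HubB→Jct1→Jct3→Port: bottleneck 8, flow now 8.
Augment Depot→HubB→Jct1→Y3→Port: bottleneck 6, flow now 14.
Augment Depot→Y1→Jct1→Y3→Port: bottleneck 1, flow now 15.
No augmenting path remains; maximum flow = 15.
In the residual graph, reachable from Depot: {Depot, HubB, Y1, Jct1}.
Min-cut edges: Jct1→Jct3 (8), Jct1→Y3 (7); capacity 8 + 7 = 15.
Cut capacity 16 exceeds the max flow 15, so it is not minimum.

No — its capacity is 16, but the minimum cut has capacity 15.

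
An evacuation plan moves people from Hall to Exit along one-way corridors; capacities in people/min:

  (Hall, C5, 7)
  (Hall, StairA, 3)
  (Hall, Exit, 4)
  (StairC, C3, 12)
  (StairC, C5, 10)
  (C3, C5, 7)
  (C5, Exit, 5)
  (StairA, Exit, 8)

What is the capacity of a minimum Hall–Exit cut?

Augment Hall→Exit: bottleneck 4, flow now 4.
Augment Hall→C5→Exit: bottleneck 5, flow now 9.
Augment Hall→StairA→Exit: bottleneck 3, flow now 12.
No augmenting path remains; maximum flow = 12.
By max-flow min-cut, the minimum cut capacity equals the max flow.
In the residual graph, reachable from Hall: {Hall, C5}.
Min-cut edges: Hall→StairA (3), Hall→Exit (4), C5→Exit (5); capacity 3 + 4 + 5 = 12.

12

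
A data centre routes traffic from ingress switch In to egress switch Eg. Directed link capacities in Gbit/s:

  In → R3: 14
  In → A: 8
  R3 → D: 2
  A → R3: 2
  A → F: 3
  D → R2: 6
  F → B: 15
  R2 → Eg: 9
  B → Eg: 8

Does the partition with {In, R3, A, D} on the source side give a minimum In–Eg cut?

Given cut capacity: 3 + 6 = 9.
Augment In→R3→D→R2→Eg: bottleneck 2, flow now 2.
Augment In→A→F→B→Eg: bottleneck 3, flow now 5.
No augmenting path remains; maximum flow = 5.
In the residual graph, reachable from In: {In, R3, A}.
Min-cut edges: R3→D (2), A→F (3); capacity 2 + 3 = 5.
Cut capacity 9 exceeds the max flow 5, so it is not minimum.

No — its capacity is 9, but the minimum cut has capacity 5.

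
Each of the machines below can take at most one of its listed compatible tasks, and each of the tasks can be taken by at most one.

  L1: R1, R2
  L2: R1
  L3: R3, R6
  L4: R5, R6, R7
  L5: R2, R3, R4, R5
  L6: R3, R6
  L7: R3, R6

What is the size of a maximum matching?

6

Unit-capacity flow: source→left, listed edges, right→sink; max matching = max flow.
Augmenting path L1→R1 (+1); matched 1.
Augmenting path L3→R3 (+1); matched 2.
Augmenting path L4→R5 (+1); matched 3.
Augmenting path L5→R2 (+1); matched 4.
Augmenting path L6→R6 (+1); matched 5.
Augmenting path L2→R1→L1→R2→L5→R4 (+1); matched 6.
No augmenting path remains; maximum matching = 6.
König certificate: {L1, L2, L4, L5, R3, R6} is a vertex cover of size 6 (every listed pair touches it), so no matching can be larger.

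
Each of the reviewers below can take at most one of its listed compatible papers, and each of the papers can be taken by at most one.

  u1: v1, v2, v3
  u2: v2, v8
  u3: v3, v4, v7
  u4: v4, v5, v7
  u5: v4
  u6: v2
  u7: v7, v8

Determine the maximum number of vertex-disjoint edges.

7

Unit-capacity flow: source→left, listed edges, right→sink; max matching = max flow.
Augmenting path u1→v1 (+1); matched 1.
Augmenting path u2→v2 (+1); matched 2.
Augmenting path u3→v3 (+1); matched 3.
Augmenting path u4→v4 (+1); matched 4.
Augmenting path u7→v7 (+1); matched 5.
Augmenting path u5→v4→u4→v5 (+1); matched 6.
Augmenting path u6→v2→u2→v8 (+1); matched 7.
No augmenting path remains; maximum matching = 7.
König certificate: {u1, u2, u3, u4, u5, u6, u7} is a vertex cover of size 7 (every listed pair touches it), so no matching can be larger.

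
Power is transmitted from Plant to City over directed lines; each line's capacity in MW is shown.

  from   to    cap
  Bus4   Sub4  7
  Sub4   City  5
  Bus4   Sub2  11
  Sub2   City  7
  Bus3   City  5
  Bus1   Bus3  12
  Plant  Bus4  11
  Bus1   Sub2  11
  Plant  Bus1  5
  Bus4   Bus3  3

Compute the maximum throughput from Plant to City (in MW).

16

Augment Plant→Bus4→Sub4→City: bottleneck 5, flow now 5.
Augment Plant→Bus4→Bus3→City: bottleneck 3, flow now 8.
Augment Plant→Bus4→Sub2→City: bottleneck 3, flow now 11.
Augment Plant→Bus1→Bus3→City: bottleneck 2, flow now 13.
Augment Plant→Bus1→Sub2→City: bottleneck 3, flow now 16.
No augmenting path remains; maximum flow = 16.
In the residual graph, reachable from Plant: {Plant}.
Min-cut edges: Plant→Bus4 (11), Plant→Bus1 (5); capacity 11 + 5 = 16.
This cut is saturated, so no flow can exceed 16.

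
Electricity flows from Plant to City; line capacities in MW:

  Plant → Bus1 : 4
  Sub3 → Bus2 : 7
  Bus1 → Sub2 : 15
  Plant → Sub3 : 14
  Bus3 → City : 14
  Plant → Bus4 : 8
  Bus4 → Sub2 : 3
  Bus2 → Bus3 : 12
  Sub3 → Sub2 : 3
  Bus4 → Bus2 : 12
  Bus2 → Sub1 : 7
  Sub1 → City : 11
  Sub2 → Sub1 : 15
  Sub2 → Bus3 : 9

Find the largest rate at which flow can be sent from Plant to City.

22

Augment Plant→Bus1→Sub2→Sub1→City: bottleneck 4, flow now 4.
Augment Plant→Sub3→Bus2→Sub1→City: bottleneck 7, flow now 11.
Augment Plant→Sub3→Sub2→Bus3→City: bottleneck 3, flow now 14.
Augment Plant→Bus4→Bus2→Bus3→City: bottleneck 8, flow now 22.
No augmenting path remains; maximum flow = 22.
In the residual graph, reachable from Plant: {Plant, Sub3}.
Min-cut edges: Plant→Bus1 (4), Plant→Bus4 (8), Sub3→Bus2 (7), Sub3→Sub2 (3); capacity 4 + 8 + 7 + 3 = 22.
This cut is saturated, so no flow can exceed 22.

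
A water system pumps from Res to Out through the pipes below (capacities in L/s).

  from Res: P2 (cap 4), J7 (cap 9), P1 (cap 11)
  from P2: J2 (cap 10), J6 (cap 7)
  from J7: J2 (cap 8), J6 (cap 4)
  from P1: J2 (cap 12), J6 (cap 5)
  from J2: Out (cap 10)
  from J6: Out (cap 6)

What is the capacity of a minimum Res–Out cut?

Augment Res→P2→J2→Out: bottleneck 4, flow now 4.
Augment Res→J7→J2→Out: bottleneck 6, flow now 10.
Augment Res→J7→J6→Out: bottleneck 3, flow now 13.
Augment Res→P1→J6→Out: bottleneck 3, flow now 16.
No augmenting path remains; maximum flow = 16.
By max-flow min-cut, the minimum cut capacity equals the max flow.
In the residual graph, reachable from Res: {Res, P2, J7, P1, J2, J6}.
Min-cut edges: J2→Out (10), J6→Out (6); capacity 10 + 6 = 16.

16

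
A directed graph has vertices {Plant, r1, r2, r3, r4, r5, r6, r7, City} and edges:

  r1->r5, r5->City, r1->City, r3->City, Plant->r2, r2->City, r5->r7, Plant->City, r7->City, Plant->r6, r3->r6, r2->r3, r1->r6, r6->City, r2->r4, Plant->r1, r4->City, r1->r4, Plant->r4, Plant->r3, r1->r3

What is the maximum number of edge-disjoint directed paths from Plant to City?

Assign every edge capacity 1; by Menger, the answer equals the max flow.
Path Plant→City (+1); total 1.
Path Plant→r1→City (+1); total 2.
Path Plant→r2→City (+1); total 3.
Path Plant→r3→City (+1); total 4.
Path Plant→r4→City (+1); total 5.
Path Plant→r6→City (+1); total 6.
No residual Plant→City path; max flow = 6.
Certifying cut of size 6: {Plant→City, Plant→r1, Plant→r2, Plant→r3, Plant→r4, Plant→r6}.

6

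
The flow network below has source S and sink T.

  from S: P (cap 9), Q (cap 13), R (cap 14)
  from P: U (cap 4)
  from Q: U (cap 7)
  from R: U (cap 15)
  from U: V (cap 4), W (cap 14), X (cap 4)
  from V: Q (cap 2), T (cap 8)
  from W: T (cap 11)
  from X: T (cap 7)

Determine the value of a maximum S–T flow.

19

Augment S→P→U→V→T: bottleneck 4, flow now 4.
Augment S→Q→U→W→T: bottleneck 7, flow now 11.
Augment S→R→U→W→T: bottleneck 4, flow now 15.
Augment S→R→U→X→T: bottleneck 4, flow now 19.
No augmenting path remains; maximum flow = 19.
In the residual graph, reachable from S: {S, P, Q, R, U, W}.
Min-cut edges: U→V (4), U→X (4), W→T (11); capacity 4 + 4 + 11 = 19.
This cut is saturated, so no flow can exceed 19.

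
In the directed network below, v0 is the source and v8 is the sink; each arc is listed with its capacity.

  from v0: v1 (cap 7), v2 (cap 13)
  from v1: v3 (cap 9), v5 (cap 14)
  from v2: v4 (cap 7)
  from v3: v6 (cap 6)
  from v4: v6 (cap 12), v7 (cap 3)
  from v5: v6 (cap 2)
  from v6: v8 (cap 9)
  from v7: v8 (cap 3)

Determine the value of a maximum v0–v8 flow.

Augment v0→v1→v3→v6→v8: bottleneck 6, flow now 6.
Augment v0→v1→v5→v6→v8: bottleneck 1, flow now 7.
Augment v0→v2→v4→v6→v8: bottleneck 2, flow now 9.
Augment v0→v2→v4→v7→v8: bottleneck 3, flow now 12.
No augmenting path remains; maximum flow = 12.
In the residual graph, reachable from v0: {v0, v1, v2, v3, v4, v5, v6}.
Min-cut edges: v4→v7 (3), v6→v8 (9); capacity 3 + 9 = 12.
This cut is saturated, so no flow can exceed 12.

12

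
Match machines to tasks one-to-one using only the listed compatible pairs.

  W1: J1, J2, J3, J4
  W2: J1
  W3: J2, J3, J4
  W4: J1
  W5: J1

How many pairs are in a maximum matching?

Unit-capacity flow: source→left, listed edges, right→sink; max matching = max flow.
Augmenting path W1→J1 (+1); matched 1.
Augmenting path W3→J2 (+1); matched 2.
Augmenting path W2→J1→W1→J3 (+1); matched 3.
No augmenting path remains; maximum matching = 3.
König certificate: {W1, W3, J1} is a vertex cover of size 3 (every listed pair touches it), so no matching can be larger.

3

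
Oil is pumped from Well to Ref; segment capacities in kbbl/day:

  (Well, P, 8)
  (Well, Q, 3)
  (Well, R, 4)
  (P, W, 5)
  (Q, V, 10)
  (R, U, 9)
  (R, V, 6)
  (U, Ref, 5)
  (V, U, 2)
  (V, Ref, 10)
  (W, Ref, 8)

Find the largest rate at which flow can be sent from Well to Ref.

Augment Well→P→W→Ref: bottleneck 5, flow now 5.
Augment Well→Q→V→Ref: bottleneck 3, flow now 8.
Augment Well→R→U→Ref: bottleneck 4, flow now 12.
No augmenting path remains; maximum flow = 12.
In the residual graph, reachable from Well: {Well, P}.
Min-cut edges: Well→Q (3), Well→R (4), P→W (5); capacity 3 + 4 + 5 = 12.
This cut is saturated, so no flow can exceed 12.

12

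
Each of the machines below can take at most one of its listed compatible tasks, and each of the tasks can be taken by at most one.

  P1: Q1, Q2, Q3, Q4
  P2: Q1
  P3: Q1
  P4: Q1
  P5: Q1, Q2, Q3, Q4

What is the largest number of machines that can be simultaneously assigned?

3

Unit-capacity flow: source→left, listed edges, right→sink; max matching = max flow.
Augmenting path P1→Q1 (+1); matched 1.
Augmenting path P5→Q2 (+1); matched 2.
Augmenting path P2→Q1→P1→Q3 (+1); matched 3.
No augmenting path remains; maximum matching = 3.
König certificate: {P1, P5, Q1} is a vertex cover of size 3 (every listed pair touches it), so no matching can be larger.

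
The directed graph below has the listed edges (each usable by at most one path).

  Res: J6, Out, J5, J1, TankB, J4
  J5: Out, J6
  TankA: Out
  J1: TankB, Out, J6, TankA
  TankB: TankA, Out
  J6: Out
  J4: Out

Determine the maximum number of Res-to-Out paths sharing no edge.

Assign every edge capacity 1; by Menger, the answer equals the max flow.
Path Res→Out (+1); total 1.
Path Res→J1→Out (+1); total 2.
Path Res→J5→Out (+1); total 3.
Path Res→TankB→Out (+1); total 4.
Path Res→J4→Out (+1); total 5.
Path Res→J6→Out (+1); total 6.
No residual Res→Out path; max flow = 6.
Certifying cut of size 6: {Res→J1, Res→J4, Res→J5, Res→J6, Res→Out, Res→TankB}.

6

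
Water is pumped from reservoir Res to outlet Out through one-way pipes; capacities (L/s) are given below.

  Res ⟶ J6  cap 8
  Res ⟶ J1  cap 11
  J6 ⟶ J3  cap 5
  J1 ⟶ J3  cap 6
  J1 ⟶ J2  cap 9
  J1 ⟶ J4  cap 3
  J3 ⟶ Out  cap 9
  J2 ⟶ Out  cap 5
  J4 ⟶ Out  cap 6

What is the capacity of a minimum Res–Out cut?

16

Augment Res→J6→J3→Out: bottleneck 5, flow now 5.
Augment Res→J1→J3→Out: bottleneck 4, flow now 9.
Augment Res→J1→J2→Out: bottleneck 5, flow now 14.
Augment Res→J1→J4→Out: bottleneck 2, flow now 16.
No augmenting path remains; maximum flow = 16.
By max-flow min-cut, the minimum cut capacity equals the max flow.
In the residual graph, reachable from Res: {Res, J6}.
Min-cut edges: Res→J1 (11), J6→J3 (5); capacity 11 + 5 = 16.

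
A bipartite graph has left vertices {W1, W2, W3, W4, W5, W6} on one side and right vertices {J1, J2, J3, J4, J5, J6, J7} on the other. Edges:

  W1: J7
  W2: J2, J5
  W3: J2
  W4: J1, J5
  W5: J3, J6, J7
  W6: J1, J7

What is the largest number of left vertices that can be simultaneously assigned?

5

Unit-capacity flow: source→left, listed edges, right→sink; max matching = max flow.
Augmenting path W1→J7 (+1); matched 1.
Augmenting path W2→J2 (+1); matched 2.
Augmenting path W4→J1 (+1); matched 3.
Augmenting path W5→J3 (+1); matched 4.
Augmenting path W3→J2→W2→J5 (+1); matched 5.
No augmenting path remains; maximum matching = 5.
König certificate: {W5, J1, J2, J5, J7} is a vertex cover of size 5 (every listed pair touches it), so no matching can be larger.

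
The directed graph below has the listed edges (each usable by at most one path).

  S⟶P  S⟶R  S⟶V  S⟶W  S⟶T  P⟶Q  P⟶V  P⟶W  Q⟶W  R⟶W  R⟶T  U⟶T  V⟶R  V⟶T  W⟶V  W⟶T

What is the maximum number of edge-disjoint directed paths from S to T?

4

Assign every edge capacity 1; by Menger, the answer equals the max flow.
Path S→T (+1); total 1.
Path S→R→T (+1); total 2.
Path S→V→T (+1); total 3.
Path S→W→T (+1); total 4.
No residual S→T path; max flow = 4.
Certifying cut of size 4: {R→T, S→T, V→T, W→T}.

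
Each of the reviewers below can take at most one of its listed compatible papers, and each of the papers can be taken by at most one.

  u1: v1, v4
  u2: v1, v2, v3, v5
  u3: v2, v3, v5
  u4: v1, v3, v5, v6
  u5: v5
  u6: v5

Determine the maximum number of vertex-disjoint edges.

5

Unit-capacity flow: source→left, listed edges, right→sink; max matching = max flow.
Augmenting path u1→v1 (+1); matched 1.
Augmenting path u2→v2 (+1); matched 2.
Augmenting path u3→v3 (+1); matched 3.
Augmenting path u4→v5 (+1); matched 4.
Augmenting path u5→v5→u4→v6 (+1); matched 5.
No augmenting path remains; maximum matching = 5.
König certificate: {u1, u2, u3, u4, v5} is a vertex cover of size 5 (every listed pair touches it), so no matching can be larger.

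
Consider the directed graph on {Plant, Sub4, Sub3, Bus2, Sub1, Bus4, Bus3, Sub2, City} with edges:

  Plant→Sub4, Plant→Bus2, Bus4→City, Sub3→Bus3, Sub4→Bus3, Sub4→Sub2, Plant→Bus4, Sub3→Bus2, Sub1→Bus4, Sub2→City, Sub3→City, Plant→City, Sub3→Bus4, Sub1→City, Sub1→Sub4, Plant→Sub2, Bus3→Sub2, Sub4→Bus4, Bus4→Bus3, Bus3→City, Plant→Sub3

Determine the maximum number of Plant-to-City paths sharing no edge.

Assign every edge capacity 1; by Menger, the answer equals the max flow.
Path Plant→City (+1); total 1.
Path Plant→Sub3→City (+1); total 2.
Path Plant→Bus4→City (+1); total 3.
Path Plant→Sub2→City (+1); total 4.
Path Plant→Sub4→Bus3→City (+1); total 5.
No residual Plant→City path; max flow = 5.
Certifying cut of size 5: {Plant→Bus4, Plant→City, Plant→Sub2, Plant→Sub3, Plant→Sub4}.

5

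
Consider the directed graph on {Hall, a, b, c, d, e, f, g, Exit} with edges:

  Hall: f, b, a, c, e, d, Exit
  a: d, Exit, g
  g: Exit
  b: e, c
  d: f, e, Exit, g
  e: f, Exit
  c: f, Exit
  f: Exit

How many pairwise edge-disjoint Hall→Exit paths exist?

Assign every edge capacity 1; by Menger, the answer equals the max flow.
Path Hall→Exit (+1); total 1.
Path Hall→a→Exit (+1); total 2.
Path Hall→c→Exit (+1); total 3.
Path Hall→d→Exit (+1); total 4.
Path Hall→e→Exit (+1); total 5.
Path Hall→f→Exit (+1); total 6.
No residual Hall→Exit path; max flow = 6.
Certifying cut of size 6: {Hall→Exit, Hall→a, Hall→d, c→Exit, e→Exit, f→Exit}.

6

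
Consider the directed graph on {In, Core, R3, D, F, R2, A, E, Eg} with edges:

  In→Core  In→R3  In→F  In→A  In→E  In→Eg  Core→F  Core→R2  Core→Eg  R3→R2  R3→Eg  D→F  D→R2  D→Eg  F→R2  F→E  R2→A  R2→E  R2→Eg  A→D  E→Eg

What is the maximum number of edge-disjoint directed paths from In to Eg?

Assign every edge capacity 1; by Menger, the answer equals the max flow.
Path In→Eg (+1); total 1.
Path In→Core→Eg (+1); total 2.
Path In→R3→Eg (+1); total 3.
Path In→E→Eg (+1); total 4.
Path In→F→R2→Eg (+1); total 5.
Path In→A→D→Eg (+1); total 6.
No residual In→Eg path; max flow = 6.
Certifying cut of size 6: {In→A, In→Core, In→E, In→Eg, In→F, In→R3}.

6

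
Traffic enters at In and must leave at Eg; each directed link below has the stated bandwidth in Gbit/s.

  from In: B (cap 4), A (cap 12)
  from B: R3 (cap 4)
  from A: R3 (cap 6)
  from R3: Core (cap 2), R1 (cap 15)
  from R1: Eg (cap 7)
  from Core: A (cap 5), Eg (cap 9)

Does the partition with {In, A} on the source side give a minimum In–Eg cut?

No — its capacity is 10, but the minimum cut has capacity 9.

Given cut capacity: 4 + 6 = 10.
Augment In→B→R3→R1→Eg: bottleneck 4, flow now 4.
Augment In→A→R3→R1→Eg: bottleneck 3, flow now 7.
Augment In→A→R3→Core→Eg: bottleneck 2, flow now 9.
No augmenting path remains; maximum flow = 9.
In the residual graph, reachable from In: {In, B, A, R3, R1}.
Min-cut edges: R3→Core (2), R1→Eg (7); capacity 2 + 7 = 9.
Cut capacity 10 exceeds the max flow 9, so it is not minimum.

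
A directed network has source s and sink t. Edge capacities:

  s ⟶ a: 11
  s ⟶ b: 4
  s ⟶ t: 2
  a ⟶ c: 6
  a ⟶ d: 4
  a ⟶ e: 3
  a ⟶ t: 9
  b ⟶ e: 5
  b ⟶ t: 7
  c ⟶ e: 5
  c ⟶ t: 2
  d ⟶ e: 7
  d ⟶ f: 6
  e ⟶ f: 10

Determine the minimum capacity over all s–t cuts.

17

Augment s→t: bottleneck 2, flow now 2.
Augment s→a→t: bottleneck 9, flow now 11.
Augment s→b→t: bottleneck 4, flow now 15.
Augment s→a→c→t: bottleneck 2, flow now 17.
No augmenting path remains; maximum flow = 17.
By max-flow min-cut, the minimum cut capacity equals the max flow.
In the residual graph, reachable from s: {s}.
Min-cut edges: s→a (11), s→b (4), s→t (2); capacity 11 + 4 + 2 = 17.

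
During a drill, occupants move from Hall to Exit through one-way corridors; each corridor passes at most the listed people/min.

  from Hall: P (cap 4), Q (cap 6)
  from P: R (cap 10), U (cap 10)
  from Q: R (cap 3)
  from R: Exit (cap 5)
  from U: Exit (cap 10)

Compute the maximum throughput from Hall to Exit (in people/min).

Augment Hall→P→R→Exit: bottleneck 4, flow now 4.
Augment Hall→Q→R→Exit: bottleneck 1, flow now 5.
Augment Hall→Q→R→P→U→Exit: bottleneck 2, flow now 7. (uses reverse residual edge)
No augmenting path remains; maximum flow = 7.
In the residual graph, reachable from Hall: {Hall, Q}.
Min-cut edges: Hall→P (4), Q→R (3); capacity 4 + 3 = 7.
This cut is saturated, so no flow can exceed 7.

7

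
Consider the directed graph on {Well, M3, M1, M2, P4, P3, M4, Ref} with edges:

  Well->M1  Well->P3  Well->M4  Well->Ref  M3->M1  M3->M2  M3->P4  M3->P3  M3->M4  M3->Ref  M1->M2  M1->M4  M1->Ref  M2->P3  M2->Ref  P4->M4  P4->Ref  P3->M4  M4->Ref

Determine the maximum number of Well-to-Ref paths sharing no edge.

3

Assign every edge capacity 1; by Menger, the answer equals the max flow.
Path Well→Ref (+1); total 1.
Path Well→M1→Ref (+1); total 2.
Path Well→M4→Ref (+1); total 3.
No residual Well→Ref path; max flow = 3.
Certifying cut of size 3: {M4→Ref, Well→M1, Well→Ref}.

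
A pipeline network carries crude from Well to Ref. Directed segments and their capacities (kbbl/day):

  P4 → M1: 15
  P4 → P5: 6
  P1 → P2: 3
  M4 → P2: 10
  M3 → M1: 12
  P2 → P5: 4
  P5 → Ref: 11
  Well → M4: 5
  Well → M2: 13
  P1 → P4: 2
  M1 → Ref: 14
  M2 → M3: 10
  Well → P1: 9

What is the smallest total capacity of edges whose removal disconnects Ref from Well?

16

Augment Well→P1→P4→M1→Ref: bottleneck 2, flow now 2.
Augment Well→P1→P2→P5→Ref: bottleneck 3, flow now 5.
Augment Well→M2→M3→M1→Ref: bottleneck 10, flow now 15.
Augment Well→M4→P2→P5→Ref: bottleneck 1, flow now 16.
No augmenting path remains; maximum flow = 16.
By max-flow min-cut, the minimum cut capacity equals the max flow.
In the residual graph, reachable from Well: {Well, P1, M2, M4, P2}.
Min-cut edges: P1→P4 (2), M2→M3 (10), P2→P5 (4); capacity 2 + 10 + 4 = 16.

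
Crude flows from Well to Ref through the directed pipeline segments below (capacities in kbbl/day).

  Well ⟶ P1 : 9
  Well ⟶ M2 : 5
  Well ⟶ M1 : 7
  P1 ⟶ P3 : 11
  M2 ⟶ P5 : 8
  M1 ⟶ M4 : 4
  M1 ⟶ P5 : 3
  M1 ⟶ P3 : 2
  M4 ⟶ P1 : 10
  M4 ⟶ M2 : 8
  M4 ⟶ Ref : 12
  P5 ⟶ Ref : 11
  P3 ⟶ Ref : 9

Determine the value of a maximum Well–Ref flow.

Augment Well→P1→P3→Ref: bottleneck 9, flow now 9.
Augment Well→M2→P5→Ref: bottleneck 5, flow now 14.
Augment Well→M1→M4→Ref: bottleneck 4, flow now 18.
Augment Well→M1→P5→Ref: bottleneck 3, flow now 21.
No augmenting path remains; maximum flow = 21.
In the residual graph, reachable from Well: {Well}.
Min-cut edges: Well→P1 (9), Well→M2 (5), Well→M1 (7); capacity 9 + 5 + 7 = 21.
This cut is saturated, so no flow can exceed 21.

21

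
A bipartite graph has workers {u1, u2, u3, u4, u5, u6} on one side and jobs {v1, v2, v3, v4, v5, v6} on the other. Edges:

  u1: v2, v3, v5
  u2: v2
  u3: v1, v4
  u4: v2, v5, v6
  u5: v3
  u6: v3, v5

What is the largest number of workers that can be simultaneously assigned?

5

Unit-capacity flow: source→left, listed edges, right→sink; max matching = max flow.
Augmenting path u1→v2 (+1); matched 1.
Augmenting path u3→v1 (+1); matched 2.
Augmenting path u4→v5 (+1); matched 3.
Augmenting path u5→v3 (+1); matched 4.
Augmenting path u6→v5→u4→v6 (+1); matched 5.
No augmenting path remains; maximum matching = 5.
König certificate: {u3, u4, v2, v3, v5} is a vertex cover of size 5 (every listed pair touches it), so no matching can be larger.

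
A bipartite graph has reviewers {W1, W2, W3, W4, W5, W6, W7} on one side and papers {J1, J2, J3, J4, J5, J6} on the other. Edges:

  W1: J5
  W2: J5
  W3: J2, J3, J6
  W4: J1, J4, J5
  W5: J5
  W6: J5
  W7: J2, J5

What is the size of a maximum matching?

4

Unit-capacity flow: source→left, listed edges, right→sink; max matching = max flow.
Augmenting path W1→J5 (+1); matched 1.
Augmenting path W3→J2 (+1); matched 2.
Augmenting path W4→J1 (+1); matched 3.
Augmenting path W7→J2→W3→J3 (+1); matched 4.
No augmenting path remains; maximum matching = 4.
König certificate: {W3, W4, W7, J5} is a vertex cover of size 4 (every listed pair touches it), so no matching can be larger.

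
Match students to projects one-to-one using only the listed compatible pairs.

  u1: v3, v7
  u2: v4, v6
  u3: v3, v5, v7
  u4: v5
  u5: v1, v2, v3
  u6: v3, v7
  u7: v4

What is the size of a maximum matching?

6

Unit-capacity flow: source→left, listed edges, right→sink; max matching = max flow.
Augmenting path u1→v3 (+1); matched 1.
Augmenting path u2→v4 (+1); matched 2.
Augmenting path u3→v5 (+1); matched 3.
Augmenting path u5→v1 (+1); matched 4.
Augmenting path u6→v7 (+1); matched 5.
Augmenting path u7→v4→u2→v6 (+1); matched 6.
No augmenting path remains; maximum matching = 6.
König certificate: {u2, u5, u7, v3, v5, v7} is a vertex cover of size 6 (every listed pair touches it), so no matching can be larger.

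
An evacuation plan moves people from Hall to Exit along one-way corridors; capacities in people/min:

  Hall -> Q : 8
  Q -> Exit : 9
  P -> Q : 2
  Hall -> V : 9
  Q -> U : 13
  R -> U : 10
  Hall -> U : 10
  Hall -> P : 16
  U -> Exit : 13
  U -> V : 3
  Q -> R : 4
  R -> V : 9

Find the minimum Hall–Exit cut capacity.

20

Augment Hall→Q→Exit: bottleneck 8, flow now 8.
Augment Hall→U→Exit: bottleneck 10, flow now 18.
Augment Hall→P→Q→Exit: bottleneck 1, flow now 19.
Augment Hall→P→Q→U→Exit: bottleneck 1, flow now 20.
No augmenting path remains; maximum flow = 20.
By max-flow min-cut, the minimum cut capacity equals the max flow.
In the residual graph, reachable from Hall: {Hall, P, V}.
Min-cut edges: Hall→Q (8), Hall→U (10), P→Q (2); capacity 8 + 10 + 2 = 20.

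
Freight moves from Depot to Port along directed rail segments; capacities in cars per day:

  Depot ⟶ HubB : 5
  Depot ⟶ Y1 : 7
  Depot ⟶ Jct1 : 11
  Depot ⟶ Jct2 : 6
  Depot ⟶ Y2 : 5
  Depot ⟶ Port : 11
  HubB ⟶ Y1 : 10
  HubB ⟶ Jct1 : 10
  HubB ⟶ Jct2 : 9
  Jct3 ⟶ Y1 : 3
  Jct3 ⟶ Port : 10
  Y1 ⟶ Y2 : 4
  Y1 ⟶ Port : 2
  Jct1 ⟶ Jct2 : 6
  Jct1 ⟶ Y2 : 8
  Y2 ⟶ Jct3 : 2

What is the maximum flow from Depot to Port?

Augment Depot→Port: bottleneck 11, flow now 11.
Augment Depot→Y1→Port: bottleneck 2, flow now 13.
Augment Depot→Y2→Jct3→Port: bottleneck 2, flow now 15.
No augmenting path remains; maximum flow = 15.
In the residual graph, reachable from Depot: {Depot, HubB, Y1, Jct1, Jct2, Y2}.
Min-cut edges: Depot→Port (11), Y1→Port (2), Y2→Jct3 (2); capacity 11 + 2 + 2 = 15.
This cut is saturated, so no flow can exceed 15.

15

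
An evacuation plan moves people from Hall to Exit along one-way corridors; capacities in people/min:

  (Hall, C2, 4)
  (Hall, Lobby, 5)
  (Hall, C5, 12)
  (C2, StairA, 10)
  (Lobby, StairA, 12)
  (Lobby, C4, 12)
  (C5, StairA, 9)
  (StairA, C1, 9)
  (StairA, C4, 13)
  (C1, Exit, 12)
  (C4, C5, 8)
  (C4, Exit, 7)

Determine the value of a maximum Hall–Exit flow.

Augment Hall→Lobby→C4→Exit: bottleneck 5, flow now 5.
Augment Hall→C2→StairA→C1→Exit: bottleneck 4, flow now 9.
Augment Hall→C5→StairA→C1→Exit: bottleneck 5, flow now 14.
Augment Hall→C5→StairA→C4→Exit: bottleneck 2, flow now 16.
No augmenting path remains; maximum flow = 16.
In the residual graph, reachable from Hall: {Hall, C2, Lobby, C5, StairA, C4}.
Min-cut edges: StairA→C1 (9), C4→Exit (7); capacity 9 + 7 = 16.
This cut is saturated, so no flow can exceed 16.

16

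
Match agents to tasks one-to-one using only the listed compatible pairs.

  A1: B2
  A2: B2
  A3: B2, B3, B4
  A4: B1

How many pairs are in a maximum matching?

Unit-capacity flow: source→left, listed edges, right→sink; max matching = max flow.
Augmenting path A1→B2 (+1); matched 1.
Augmenting path A3→B3 (+1); matched 2.
Augmenting path A4→B1 (+1); matched 3.
No augmenting path remains; maximum matching = 3.
König certificate: {A3, A4, B2} is a vertex cover of size 3 (every listed pair touches it), so no matching can be larger.

3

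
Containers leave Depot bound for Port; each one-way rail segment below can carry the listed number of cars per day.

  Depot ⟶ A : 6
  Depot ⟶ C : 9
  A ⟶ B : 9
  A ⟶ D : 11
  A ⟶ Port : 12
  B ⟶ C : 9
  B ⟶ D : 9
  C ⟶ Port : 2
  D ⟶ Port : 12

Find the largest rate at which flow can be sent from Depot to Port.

Augment Depot→A→Port: bottleneck 6, flow now 6.
Augment Depot→C→Port: bottleneck 2, flow now 8.
No augmenting path remains; maximum flow = 8.
In the residual graph, reachable from Depot: {Depot, C}.
Min-cut edges: Depot→A (6), C→Port (2); capacity 6 + 2 = 8.
This cut is saturated, so no flow can exceed 8.

8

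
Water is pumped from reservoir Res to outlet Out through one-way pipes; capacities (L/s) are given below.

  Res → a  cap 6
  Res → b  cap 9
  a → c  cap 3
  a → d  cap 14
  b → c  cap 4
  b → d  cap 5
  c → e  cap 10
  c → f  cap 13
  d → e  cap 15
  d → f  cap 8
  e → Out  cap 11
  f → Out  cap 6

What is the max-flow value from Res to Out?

15

Augment Res→a→c→e→Out: bottleneck 3, flow now 3.
Augment Res→a→d→e→Out: bottleneck 3, flow now 6.
Augment Res→b→c→e→Out: bottleneck 4, flow now 10.
Augment Res→b→d→e→Out: bottleneck 1, flow now 11.
Augment Res→b→d→f→Out: bottleneck 4, flow now 15.
No augmenting path remains; maximum flow = 15.
In the residual graph, reachable from Res: {Res}.
Min-cut edges: Res→a (6), Res→b (9); capacity 6 + 9 = 15.
This cut is saturated, so no flow can exceed 15.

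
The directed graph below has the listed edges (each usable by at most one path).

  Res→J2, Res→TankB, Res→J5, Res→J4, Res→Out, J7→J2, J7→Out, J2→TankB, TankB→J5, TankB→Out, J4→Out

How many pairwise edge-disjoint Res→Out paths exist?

3

Assign every edge capacity 1; by Menger, the answer equals the max flow.
Path Res→Out (+1); total 1.
Path Res→TankB→Out (+1); total 2.
Path Res→J4→Out (+1); total 3.
No residual Res→Out path; max flow = 3.
Certifying cut of size 3: {Res→J4, Res→Out, TankB→Out}.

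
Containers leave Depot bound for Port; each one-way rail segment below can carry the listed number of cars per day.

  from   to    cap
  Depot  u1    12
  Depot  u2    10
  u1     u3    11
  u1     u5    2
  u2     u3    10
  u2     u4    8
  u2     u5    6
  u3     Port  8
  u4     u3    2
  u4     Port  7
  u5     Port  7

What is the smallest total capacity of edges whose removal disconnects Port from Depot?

20

Augment Depot→u1→u3→Port: bottleneck 8, flow now 8.
Augment Depot→u1→u5→Port: bottleneck 2, flow now 10.
Augment Depot→u2→u4→Port: bottleneck 7, flow now 17.
Augment Depot→u2→u5→Port: bottleneck 3, flow now 20.
No augmenting path remains; maximum flow = 20.
By max-flow min-cut, the minimum cut capacity equals the max flow.
In the residual graph, reachable from Depot: {Depot, u1, u3}.
Min-cut edges: Depot→u2 (10), u1→u5 (2), u3→Port (8); capacity 10 + 2 + 8 = 20.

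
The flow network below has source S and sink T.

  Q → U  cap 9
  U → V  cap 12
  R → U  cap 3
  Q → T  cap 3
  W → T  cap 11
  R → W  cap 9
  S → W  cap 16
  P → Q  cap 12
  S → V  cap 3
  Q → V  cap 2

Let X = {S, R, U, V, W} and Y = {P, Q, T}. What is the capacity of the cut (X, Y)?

11

Edges leaving {S, R, U, V, W}: W→T (11).
Cut capacity = 11 = 11.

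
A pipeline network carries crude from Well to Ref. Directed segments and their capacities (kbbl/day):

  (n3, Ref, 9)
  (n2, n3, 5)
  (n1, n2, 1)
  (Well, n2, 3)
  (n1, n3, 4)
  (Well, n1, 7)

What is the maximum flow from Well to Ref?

8

Augment Well→n1→n3→Ref: bottleneck 4, flow now 4.
Augment Well→n2→n3→Ref: bottleneck 3, flow now 7.
Augment Well→n1→n2→n3→Ref: bottleneck 1, flow now 8.
No augmenting path remains; maximum flow = 8.
In the residual graph, reachable from Well: {Well, n1}.
Min-cut edges: Well→n2 (3), n1→n2 (1), n1→n3 (4); capacity 3 + 1 + 4 = 8.
This cut is saturated, so no flow can exceed 8.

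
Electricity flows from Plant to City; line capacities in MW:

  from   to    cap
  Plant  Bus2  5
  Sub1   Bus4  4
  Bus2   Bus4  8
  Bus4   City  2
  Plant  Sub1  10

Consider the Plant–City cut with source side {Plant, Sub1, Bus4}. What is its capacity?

Edges leaving {Plant, Sub1, Bus4}: Plant→Bus2 (5), Bus4→City (2).
Cut capacity = 5 + 2 = 7.

7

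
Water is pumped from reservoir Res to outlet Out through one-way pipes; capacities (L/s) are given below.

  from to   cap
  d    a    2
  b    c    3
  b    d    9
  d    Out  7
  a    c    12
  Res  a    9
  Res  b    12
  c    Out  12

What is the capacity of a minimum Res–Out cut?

19

Augment Res→a→c→Out: bottleneck 9, flow now 9.
Augment Res→b→c→Out: bottleneck 3, flow now 12.
Augment Res→b→d→Out: bottleneck 7, flow now 19.
No augmenting path remains; maximum flow = 19.
By max-flow min-cut, the minimum cut capacity equals the max flow.
In the residual graph, reachable from Res: {Res, a, b, c, d}.
Min-cut edges: c→Out (12), d→Out (7); capacity 12 + 7 = 19.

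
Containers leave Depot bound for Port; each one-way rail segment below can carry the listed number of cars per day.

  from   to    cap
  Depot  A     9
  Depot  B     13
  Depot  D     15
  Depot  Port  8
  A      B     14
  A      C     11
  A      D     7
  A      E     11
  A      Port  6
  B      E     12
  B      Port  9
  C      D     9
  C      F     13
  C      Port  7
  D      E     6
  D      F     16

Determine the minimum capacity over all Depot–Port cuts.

26

Augment Depot→Port: bottleneck 8, flow now 8.
Augment Depot→A→Port: bottleneck 6, flow now 14.
Augment Depot→B→Port: bottleneck 9, flow now 23.
Augment Depot→A→C→Port: bottleneck 3, flow now 26.
No augmenting path remains; maximum flow = 26.
By max-flow min-cut, the minimum cut capacity equals the max flow.
In the residual graph, reachable from Depot: {Depot, B, D, E, F}.
Min-cut edges: Depot→A (9), Depot→Port (8), B→Port (9); capacity 9 + 8 + 9 = 26.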